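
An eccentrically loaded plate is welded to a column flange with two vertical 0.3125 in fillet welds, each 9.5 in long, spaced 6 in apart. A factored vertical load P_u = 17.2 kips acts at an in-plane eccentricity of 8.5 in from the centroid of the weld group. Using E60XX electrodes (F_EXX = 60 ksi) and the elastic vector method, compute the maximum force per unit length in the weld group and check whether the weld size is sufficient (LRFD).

f_max ≈ 3.19 kip/in; adequate

Total weld length L_w = 19 in. Treat welds as unit-width lines.
Polar moment about centroid: J = 2[d³/12 + d(b/2)²] = 2[9.5³/12 + 9.5×3²] = 313.9 in³.
Direct shear f_v = P/L_w = 17.2 / 19 = 0.9053 kip/in (vertical).
Torsion M = P·e = 17.2 × 8.5 = 146.2 kip·in.
Critical point at (x, y) = (3, 4.75) from centroid. f_tx = M·y/J = 2.212 kip/in; f_ty = M·x/J = 1.397 kip/in.
Resultant f_max = √[f_tx² + (f_v + f_ty)²] = √[2.212² + (0.9053 + 1.397)²] = 3.193 kip/in.
Capacity per unit length: φr_n = 0.75 × 0.6 × 60 × (0.707 × 0.3125) = 5.965 kip/in.
3.193 ≤ 5.965 → adequate.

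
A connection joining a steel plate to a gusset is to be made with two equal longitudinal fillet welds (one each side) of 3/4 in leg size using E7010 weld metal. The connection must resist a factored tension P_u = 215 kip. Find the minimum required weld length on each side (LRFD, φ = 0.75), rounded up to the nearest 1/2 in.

L = 6.5 in on each side

E70XX → F_EXX = 70 ksi.
Throat t_e = 0.707 × 0.75 = 0.5302 in.
φr_n = 0.75 × 0.6 × 70 × 0.5302 = 16.7 kip/in.
L_req = P_u / φr_n = 215 / 16.7 = 12.87 in total.
Per side: 12.87 / 2 = 6.436 in.
Round up → use L = 6.5 in on each side.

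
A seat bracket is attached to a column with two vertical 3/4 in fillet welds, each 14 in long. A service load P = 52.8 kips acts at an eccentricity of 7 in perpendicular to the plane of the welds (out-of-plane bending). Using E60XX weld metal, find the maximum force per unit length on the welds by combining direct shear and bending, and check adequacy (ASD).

E60XX → F_EXX = 60 ksi.
L_w = 2 × 14 = 28 in; section modulus (unit throat) S = 2 × L²/6 = 65.33 in².
Direct shear f_v = P/L_w = 52.8/28 = 1.886 kip/in.
Moment M = P × e = 52.8 × 7 = 369.6 kip·in; bending f_b = M/S = 5.657 kip/in.
f_max = √(f_v² + f_b²) = √(1.886² + 5.657²) = 5.963 kip/in.
r_n/Ω = (1/2.0) × 0.6 × 60 × (0.707 × 0.75) = 9.544 kip/in → adequate.

f_max ≈ 5.96 kip/in; adequate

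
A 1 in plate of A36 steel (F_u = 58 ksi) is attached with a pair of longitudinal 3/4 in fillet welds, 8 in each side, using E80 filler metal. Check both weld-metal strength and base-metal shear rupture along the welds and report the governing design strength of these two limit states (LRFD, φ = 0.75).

φR_n ≈ 305 kips (weld metal governs)

E80XX → F_EXX = 80 ksi.
t_e = 0.707 × 0.75 = 0.5302 in; L = 16 in.
Weld metal: φR_n = 0.75 × 0.6 × 80 × 0.5302 × 16 = 305.4 kips.
Base metal (shear rupture): φR_n = 0.75 × 0.6 × 58 × 1 × 16 = 417.6 kips.
Governing: weld metal.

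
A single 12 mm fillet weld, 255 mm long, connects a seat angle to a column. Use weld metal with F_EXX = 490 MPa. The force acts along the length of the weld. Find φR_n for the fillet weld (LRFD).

φR_n ≈ 477 kN

Effective throat t_e = 0.707 × 12 = 8.484 mm.
Total length L = 255 mm; A_we = 8.484 × 255 = 2163 mm².
F_nw = 0.6 F_EXX = 0.6 × 490 = 294 MPa.
φR_n = 0.75 × 294 × 2163 × 10⁻³ = 477 kN.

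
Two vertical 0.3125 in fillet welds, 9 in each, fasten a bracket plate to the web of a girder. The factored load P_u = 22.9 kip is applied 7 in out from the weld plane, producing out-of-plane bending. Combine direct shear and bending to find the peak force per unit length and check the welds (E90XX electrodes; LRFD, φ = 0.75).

f_max ≈ 6.07 kip/in; adequate

E90XX → F_EXX = 90 ksi.
L_w = 2 × 9 = 18 in; section modulus (unit throat) S = 2 × L²/6 = 27 in².
Direct shear f_v = P/L_w = 22.9/18 = 1.272 kip/in.
Moment M = P × e = 22.9 × 7 = 160.3 kip·in; bending f_b = M/S = 5.937 kip/in.
f_max = √(f_v² + f_b²) = √(1.272² + 5.937²) = 6.072 kip/in.
φr_n = 0.75 × 0.6 × 90 × (0.707 × 0.3125) = 8.948 kip/in → adequate.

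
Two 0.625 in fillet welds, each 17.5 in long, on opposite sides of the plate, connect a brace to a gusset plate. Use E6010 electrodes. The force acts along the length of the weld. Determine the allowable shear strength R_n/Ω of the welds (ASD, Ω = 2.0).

E60XX → F_EXX = 60 ksi.
Effective throat t_e = 0.707 × 0.625 = 0.4419 in.
Total length L = 35 in; A_we = 0.4419 × 35 = 15.47 in².
F_nw = 0.6 F_EXX = 0.6 × 60 = 36 ksi.
R_n = 36 × 15.47 = 556.8 kips; R_n/Ω = 556.8/2.0 = 278.4 kips.

R_n/Ω ≈ 278 kips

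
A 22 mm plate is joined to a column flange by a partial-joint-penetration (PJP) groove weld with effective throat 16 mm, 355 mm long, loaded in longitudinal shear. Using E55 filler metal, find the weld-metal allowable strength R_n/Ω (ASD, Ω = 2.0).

E55XX → F_EXX = 550 MPa.
Effective throat (given) t_e = 16 mm.
A_we = 16 × 355 = 5680 mm².
F_nw = 0.6 F_EXX = 330 MPa.
R_n/Ω = (330 × 5680) / 2.0 × 10⁻³ = 937.2 kN.

R_n/Ω ≈ 937 kN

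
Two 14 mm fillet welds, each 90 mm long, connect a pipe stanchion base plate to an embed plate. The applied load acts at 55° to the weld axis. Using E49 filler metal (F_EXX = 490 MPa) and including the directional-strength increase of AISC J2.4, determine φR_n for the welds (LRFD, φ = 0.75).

t_e = 0.707 × 14 = 9.898 mm; A_we = 9.898 × 180 = 1782 mm².
Directional factor: 1.0 + 0.5 sin^1.5(55°) = 1.371.
F_nw = 0.6 × 490 × 1.371 = 403 MPa.
φR_n = 0.75 × 403 × 1782 × 10⁻³ = 538.5 kN.

φR_n ≈ 538 kN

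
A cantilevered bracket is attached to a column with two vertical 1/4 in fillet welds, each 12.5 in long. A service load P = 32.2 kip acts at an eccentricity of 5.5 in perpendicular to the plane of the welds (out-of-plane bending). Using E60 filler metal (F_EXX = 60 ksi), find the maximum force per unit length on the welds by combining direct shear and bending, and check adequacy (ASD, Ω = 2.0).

f_max ≈ 3.64 kip/in; NOT adequate

L_w = 2 × 12.5 = 25 in; section modulus (unit throat) S = 2 × L²/6 = 52.08 in².
Direct shear f_v = P/L_w = 32.2/25 = 1.288 kip/in.
Moment M = P × e = 32.2 × 5.5 = 177.1 kip·in; bending f_b = M/S = 3.4 kip/in.
f_max = √(f_v² + f_b²) = √(1.288² + 3.4²) = 3.636 kip/in.
r_n/Ω = (1/2.0) × 0.6 × 60 × (0.707 × 0.25) = 3.181 kip/in → NOT adequate.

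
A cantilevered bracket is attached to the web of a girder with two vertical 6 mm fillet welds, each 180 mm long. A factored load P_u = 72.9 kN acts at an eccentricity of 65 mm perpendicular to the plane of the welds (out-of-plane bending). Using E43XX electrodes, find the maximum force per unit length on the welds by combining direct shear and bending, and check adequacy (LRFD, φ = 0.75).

E43XX → F_EXX = 430 MPa.
L_w = 2 × 180 = 360 mm; section modulus (unit throat) S = 2 × L²/6 = 10800 mm².
Direct shear f_v = P/L_w = 72.9×10³/360 = 202.5 N/mm.
Moment M = P × e = 72.9×10³ × 65 = 4738500 N·mm; bending f_b = M/S = 438.8 N/mm.
f_max = √(f_v² + f_b²) = √(202.5² + 438.8²) = 483.2 N/mm.
φr_n = 0.75 × 0.6 × 430 × (0.707 × 6) = 820.8 N/mm → adequate.

f_max ≈ 483 N/mm; adequate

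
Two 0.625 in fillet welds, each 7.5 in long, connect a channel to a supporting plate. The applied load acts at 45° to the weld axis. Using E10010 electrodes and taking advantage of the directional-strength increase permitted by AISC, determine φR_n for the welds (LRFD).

E100XX → F_EXX = 100 ksi.
t_e = 0.707 × 0.625 = 0.4419 in; A_we = 0.4419 × 15 = 6.628 in².
Directional factor: 1.0 + 0.5 sin^1.5(45°) = 1.297.
F_nw = 0.6 × 100 × 1.297 = 77.84 ksi.
φR_n = 0.75 × 77.84 × 6.628 = 386.9 kip.

φR_n ≈ 387 kip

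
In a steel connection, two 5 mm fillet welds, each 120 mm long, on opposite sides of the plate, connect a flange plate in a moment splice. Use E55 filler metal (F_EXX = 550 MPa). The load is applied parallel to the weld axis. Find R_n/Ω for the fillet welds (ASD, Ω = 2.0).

Effective throat t_e = 0.707 × 5 = 3.535 mm.
Total length L = 240 mm; A_we = 3.535 × 240 = 848.4 mm².
F_nw = 0.6 F_EXX = 0.6 × 550 = 330 MPa.
R_n = 330 × 848.4 × 10⁻³ = 280 kN; R_n/Ω = 280/2.0 = 140 kN.

R_n/Ω ≈ 140 kN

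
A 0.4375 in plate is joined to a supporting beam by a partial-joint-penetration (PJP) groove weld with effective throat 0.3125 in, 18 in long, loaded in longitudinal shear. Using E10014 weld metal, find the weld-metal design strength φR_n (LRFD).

φR_n ≈ 253 kip

E100XX → F_EXX = 100 ksi.
Effective throat (given) t_e = 0.3125 in.
A_we = 0.3125 × 18 = 5.625 in².
F_nw = 0.6 F_EXX = 60 ksi.
φR_n = 0.75 × 60 × 5.625 = 253.1 kip.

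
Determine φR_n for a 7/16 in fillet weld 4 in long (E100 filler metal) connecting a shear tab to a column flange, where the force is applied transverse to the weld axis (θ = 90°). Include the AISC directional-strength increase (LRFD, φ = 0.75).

φR_n ≈ 83.5 kips

E100XX → F_EXX = 100 ksi.
t_e = 0.707 × 0.4375 = 0.3093 in; A_we = 0.3093 × 4 = 1.237 in².
Directional factor: 1.0 + 0.5 sin^1.5(90°) = 1.5.
F_nw = 0.6 × 100 × 1.5 = 90 ksi.
φR_n = 0.75 × 90 × 1.237 = 83.51 kips.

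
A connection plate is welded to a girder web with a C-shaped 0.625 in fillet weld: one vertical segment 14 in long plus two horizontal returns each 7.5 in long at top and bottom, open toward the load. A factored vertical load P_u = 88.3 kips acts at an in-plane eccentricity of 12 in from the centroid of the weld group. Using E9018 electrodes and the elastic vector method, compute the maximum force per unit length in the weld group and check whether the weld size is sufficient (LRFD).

E90XX → F_EXX = 90 ksi.
Total weld length L_w = 29 in. Treat welds as unit-width lines.
Centroid: x̄ = 2×7.5×3.75 / 29 = 1.94 in from the vertical weld.
Polar moment about centroid: J = I_x + I_y = [14³/12 + 2×7.5×7²] + [14×1.94² + 2(7.5³/12 + 7.5×1.81²)] = 1136 in³.
Direct shear f_v = P/L_w = 88.3 / 29 = 3.045 kip/in (vertical).
Torsion M = P·e = 88.3 × 12 = 1059.6 kip·in.
Critical point at (x, y) = (5.56, 7) from centroid. f_tx = M·y/J = 6.53 kip/in; f_ty = M·x/J = 5.187 kip/in.
Resultant f_max = √[f_tx² + (f_v + f_ty)²] = √[6.53² + (3.045 + 5.187)²] = 10.51 kip/in.
Capacity per unit length: φr_n = 0.75 × 0.6 × 90 × (0.707 × 0.625) = 17.9 kip/in.
10.51 ≤ 17.9 → adequate.

f_max ≈ 10.5 kip/in; adequate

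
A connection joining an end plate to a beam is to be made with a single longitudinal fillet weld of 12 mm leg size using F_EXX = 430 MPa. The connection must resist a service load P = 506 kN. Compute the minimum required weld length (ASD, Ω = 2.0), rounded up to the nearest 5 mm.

Throat t_e = 0.707 × 12 = 8.484 mm.
r_n/Ω = (0.6 × 430 × 8.484) / 2.0 = 1094 N/mm = 1.094 kN/mm.
L_req = P / (r_n/Ω) = 506 / 1.094 = 462.3 mm total.
Round up → use L = 465 mm.

L = 465 mm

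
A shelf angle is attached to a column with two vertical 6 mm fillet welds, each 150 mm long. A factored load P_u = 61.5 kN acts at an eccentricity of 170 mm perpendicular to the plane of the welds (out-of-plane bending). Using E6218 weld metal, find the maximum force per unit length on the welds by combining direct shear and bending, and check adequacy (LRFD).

E62XX → F_EXX = 620 MPa.
L_w = 2 × 150 = 300 mm; section modulus (unit throat) S = 2 × L²/6 = 7500 mm².
Direct shear f_v = P/L_w = 61.5×10³/300 = 205 N/mm.
Moment M = P × e = 61.5×10³ × 170 = 10455000 N·mm; bending f_b = M/S = 1394 N/mm.
f_max = √(f_v² + f_b²) = √(205² + 1394²) = 1409 N/mm.
φr_n = 0.75 × 0.6 × 620 × (0.707 × 6) = 1184 N/mm → NOT adequate.

f_max ≈ 1410 N/mm; NOT adequate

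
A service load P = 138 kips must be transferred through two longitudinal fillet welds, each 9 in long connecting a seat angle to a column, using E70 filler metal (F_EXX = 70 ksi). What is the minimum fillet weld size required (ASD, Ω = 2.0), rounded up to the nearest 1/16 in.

Total weld length L = 18 in.
Required throat t_e = P × Ω / (0.6 F_EXX × L) = 138 × 2.0 / (0.6 × 70 × 18) = 0.3651 in.
Required leg w = t_e / 0.707 = 0.5164 in → use 9/16 in.

w = 9/16 in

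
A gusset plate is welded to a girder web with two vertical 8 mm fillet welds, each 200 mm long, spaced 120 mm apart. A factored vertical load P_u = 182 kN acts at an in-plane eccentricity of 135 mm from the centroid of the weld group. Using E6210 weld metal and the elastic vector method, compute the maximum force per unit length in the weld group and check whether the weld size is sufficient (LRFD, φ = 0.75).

E62XX → F_EXX = 620 MPa.
Total weld length L_w = 400 mm. Treat welds as unit-width lines.
Polar moment about centroid: J = 2[d³/12 + d(b/2)²] = 2[200³/12 + 200×60²] = 2773000 mm³.
Direct shear f_v = P/L_w = 182×10³ / 400 = 455 N/mm (vertical).
Torsion M = P·e = 182×10³ × 135 = 24570000 N·mm.
Critical point at (x, y) = (60, 100) from centroid. f_tx = M·y/J = 885.9 N/mm; f_ty = M·x/J = 531.6 N/mm.
Resultant f_max = √[f_tx² + (f_v + f_ty)²] = √[885.9² + (455 + 531.6)²] = 1326 N/mm.
Capacity per unit length: φr_n = 0.75 × 0.6 × 620 × (0.707 × 8) = 1578 N/mm.
1326 ≤ 1578 → adequate.

f_max ≈ 1330 N/mm; adequate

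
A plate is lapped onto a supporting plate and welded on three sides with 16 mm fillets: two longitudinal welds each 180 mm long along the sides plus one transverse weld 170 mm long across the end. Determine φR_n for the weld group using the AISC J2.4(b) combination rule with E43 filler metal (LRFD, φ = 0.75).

E43XX → F_EXX = 430 MPa.
t_e = 0.707 × 16 = 11.31 mm.
R_nwl = 0.6 × 430 × 11.31 × 360 × 10⁻³ = 1051 kN (longitudinal, 2 welds).
R_nwt = 0.6 × 430 × 11.31 × 170 × 10⁻³ = 496.1 kN (transverse, base value).
(i) R_nwl + R_nwt = 1547 kN; (ii) 0.85 R_nwl + 1.5 R_nwt = 1637 kN.
R_n = max = 1637 kN [governs: (ii)]; φR_n = 1228 kN.

φR_n ≈ 1230 kN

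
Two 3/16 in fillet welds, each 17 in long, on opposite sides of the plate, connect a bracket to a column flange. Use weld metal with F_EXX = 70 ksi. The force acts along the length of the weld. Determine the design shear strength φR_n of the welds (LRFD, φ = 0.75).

φR_n ≈ 142 kips

Effective throat t_e = 0.707 × 0.1875 = 0.1326 in.
Total length L = 34 in; A_we = 0.1326 × 34 = 4.507 in².
F_nw = 0.6 F_EXX = 0.6 × 70 = 42 ksi.
φR_n = 0.75 × 42 × 4.507 = 142 kips.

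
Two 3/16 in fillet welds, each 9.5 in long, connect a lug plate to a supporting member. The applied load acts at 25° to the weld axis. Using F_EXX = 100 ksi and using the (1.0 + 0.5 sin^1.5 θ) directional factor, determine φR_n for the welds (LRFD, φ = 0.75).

φR_n ≈ 129 kips

t_e = 0.707 × 0.1875 = 0.1326 in; A_we = 0.1326 × 19 = 2.519 in².
Directional factor: 1.0 + 0.5 sin^1.5(25°) = 1.137.
F_nw = 0.6 × 100 × 1.137 = 68.24 ksi.
φR_n = 0.75 × 68.24 × 2.519 = 128.9 kips.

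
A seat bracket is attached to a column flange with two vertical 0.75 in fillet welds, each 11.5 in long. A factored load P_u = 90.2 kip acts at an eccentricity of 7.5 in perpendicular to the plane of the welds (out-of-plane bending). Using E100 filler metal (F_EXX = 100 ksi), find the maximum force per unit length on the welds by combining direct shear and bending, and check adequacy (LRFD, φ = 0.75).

L_w = 2 × 11.5 = 23 in; section modulus (unit throat) S = 2 × L²/6 = 44.08 in².
Direct shear f_v = P/L_w = 90.2/23 = 3.922 kip/in.
Moment M = P × e = 90.2 × 7.5 = 676.5 kip·in; bending f_b = M/S = 15.35 kip/in.
f_max = √(f_v² + f_b²) = √(3.922² + 15.35²) = 15.84 kip/in.
φr_n = 0.75 × 0.6 × 100 × (0.707 × 0.75) = 23.86 kip/in → adequate.

f_max ≈ 15.8 kip/in; adequate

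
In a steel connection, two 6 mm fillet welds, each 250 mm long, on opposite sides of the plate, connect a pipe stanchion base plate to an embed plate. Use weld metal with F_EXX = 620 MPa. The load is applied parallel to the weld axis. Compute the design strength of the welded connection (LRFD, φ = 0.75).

φR_n ≈ 592 kN

Effective throat t_e = 0.707 × 6 = 4.242 mm.
Total length L = 500 mm; A_we = 4.242 × 500 = 2121 mm².
F_nw = 0.6 F_EXX = 0.6 × 620 = 372 MPa.
φR_n = 0.75 × 372 × 2121 × 10⁻³ = 591.8 kN.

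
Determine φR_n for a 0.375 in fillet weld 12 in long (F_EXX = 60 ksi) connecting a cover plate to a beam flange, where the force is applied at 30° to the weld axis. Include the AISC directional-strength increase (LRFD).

φR_n ≈ 101 kip

t_e = 0.707 × 0.375 = 0.2651 in; A_we = 0.2651 × 12 = 3.181 in².
Directional factor: 1.0 + 0.5 sin^1.5(30°) = 1.177.
F_nw = 0.6 × 60 × 1.177 = 42.36 ksi.
φR_n = 0.75 × 42.36 × 3.181 = 101.1 kip.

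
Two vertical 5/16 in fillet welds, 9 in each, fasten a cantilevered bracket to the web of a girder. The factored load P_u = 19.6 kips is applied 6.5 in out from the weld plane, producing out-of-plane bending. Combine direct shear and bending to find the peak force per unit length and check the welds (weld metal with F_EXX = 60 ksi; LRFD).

f_max ≈ 4.84 kip/in; adequate

L_w = 2 × 9 = 18 in; section modulus (unit throat) S = 2 × L²/6 = 27 in².
Direct shear f_v = P/L_w = 19.6/18 = 1.089 kip/in.
Moment M = P × e = 19.6 × 6.5 = 127.4 kip·in; bending f_b = M/S = 4.719 kip/in.
f_max = √(f_v² + f_b²) = √(1.089² + 4.719²) = 4.843 kip/in.
φr_n = 0.75 × 0.6 × 60 × (0.707 × 0.3125) = 5.965 kip/in → adequate.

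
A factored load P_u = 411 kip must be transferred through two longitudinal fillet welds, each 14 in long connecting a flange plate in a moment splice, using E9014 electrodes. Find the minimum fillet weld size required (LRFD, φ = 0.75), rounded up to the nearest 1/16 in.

w = 9/16 in

E90XX → F_EXX = 90 ksi.
Total weld length L = 28 in.
Required throat t_e = P_u / (φ × 0.6 F_EXX × L) = 411 / (0.75 × 0.6 × 90 × 28) = 0.3624 in.
Required leg w = t_e / 0.707 = 0.5126 in → use 9/16 in.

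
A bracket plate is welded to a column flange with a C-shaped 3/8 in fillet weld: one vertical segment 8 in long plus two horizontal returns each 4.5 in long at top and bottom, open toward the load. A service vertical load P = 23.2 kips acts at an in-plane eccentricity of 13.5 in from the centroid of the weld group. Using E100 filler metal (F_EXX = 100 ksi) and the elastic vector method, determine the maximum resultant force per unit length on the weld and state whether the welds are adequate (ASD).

f_max ≈ 8.22 kip/in; NOT adequate

Total weld length L_w = 17 in. Treat welds as unit-width lines.
Centroid: x̄ = 2×4.5×2.25 / 17 = 1.191 in from the vertical weld.
Polar moment about centroid: J = I_x + I_y = [8³/12 + 2×4.5×4²] + [8×1.191² + 2(4.5³/12 + 4.5×1.059²)] = 223.3 in³.
Direct shear f_v = P/L_w = 23.2 / 17 = 1.365 kip/in (vertical).
Torsion M = P·e = 23.2 × 13.5 = 313.2 kip·in.
Critical point at (x, y) = (3.309, 4) from centroid. f_tx = M·y/J = 5.611 kip/in; f_ty = M·x/J = 4.641 kip/in.
Resultant f_max = √[f_tx² + (f_v + f_ty)²] = √[5.611² + (1.365 + 4.641)²] = 8.219 kip/in.
Capacity per unit length: r_n/Ω = (1/2.0) × 0.6 × 100 × (0.707 × 0.375) = 7.954 kip/in.
8.219 > 7.954 → NOT adequate.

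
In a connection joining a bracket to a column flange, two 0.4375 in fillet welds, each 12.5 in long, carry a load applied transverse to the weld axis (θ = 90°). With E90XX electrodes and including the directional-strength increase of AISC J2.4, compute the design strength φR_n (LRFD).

E90XX → F_EXX = 90 ksi.
t_e = 0.707 × 0.4375 = 0.3093 in; A_we = 0.3093 × 25 = 7.733 in².
Directional factor: 1.0 + 0.5 sin^1.5(90°) = 1.5.
F_nw = 0.6 × 90 × 1.5 = 81 ksi.
φR_n = 0.75 × 81 × 7.733 = 469.8 kip.

φR_n ≈ 470 kip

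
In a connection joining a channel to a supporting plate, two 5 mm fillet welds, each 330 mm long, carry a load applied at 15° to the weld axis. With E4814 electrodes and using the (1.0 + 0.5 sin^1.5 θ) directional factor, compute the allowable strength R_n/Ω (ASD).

R_n/Ω ≈ 358 kN

E48XX → F_EXX = 480 MPa.
t_e = 0.707 × 5 = 3.535 mm; A_we = 3.535 × 660 = 2333 mm².
Directional factor: 1.0 + 0.5 sin^1.5(15°) = 1.066.
F_nw = 0.6 × 480 × 1.066 = 307 MPa.
R_n/Ω = (307 × 2333) / 2.0 × 10⁻³ = 358.1 kN.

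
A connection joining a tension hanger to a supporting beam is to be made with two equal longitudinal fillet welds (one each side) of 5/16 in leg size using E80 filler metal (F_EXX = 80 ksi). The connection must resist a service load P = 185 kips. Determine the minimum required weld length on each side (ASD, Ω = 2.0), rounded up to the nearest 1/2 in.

L = 17.5 in on each side

Throat t_e = 0.707 × 0.3125 = 0.2209 in.
r_n/Ω = (0.6 × 80 × 0.2209) / 2.0 = 5.302 kip/in.
L_req = P / (r_n/Ω) = 185 / 5.302 = 34.89 in total.
Per side: 34.89 / 2 = 17.44 in.
Round up → use L = 17.5 in on each side.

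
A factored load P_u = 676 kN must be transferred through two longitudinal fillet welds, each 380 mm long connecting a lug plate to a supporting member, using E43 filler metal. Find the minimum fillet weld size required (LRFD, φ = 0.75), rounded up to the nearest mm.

w = 7 mm

E43XX → F_EXX = 430 MPa.
Total weld length L = 760 mm.
Required throat t_e = P_u / (φ × 0.6 F_EXX × L) = 676 / (0.75 × 0.6 × 430 × 760 × 10⁻³) = 4.597 mm.
Required leg w = t_e / 0.707 = 6.502 mm → use 7 mm.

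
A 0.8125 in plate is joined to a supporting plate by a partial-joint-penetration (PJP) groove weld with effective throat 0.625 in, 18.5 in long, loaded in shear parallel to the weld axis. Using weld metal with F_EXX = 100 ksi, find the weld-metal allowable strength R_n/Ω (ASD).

R_n/Ω ≈ 347 kips

Effective throat (given) t_e = 0.625 in.
A_we = 0.625 × 18.5 = 11.56 in².
F_nw = 0.6 F_EXX = 60 ksi.
R_n/Ω = (60 × 11.56) / 2.0 = 346.9 kips.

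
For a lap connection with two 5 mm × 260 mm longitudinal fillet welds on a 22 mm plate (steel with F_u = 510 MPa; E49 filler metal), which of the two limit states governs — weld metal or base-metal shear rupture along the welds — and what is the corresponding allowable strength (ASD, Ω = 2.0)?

E49XX → F_EXX = 490 MPa.
t_e = 0.707 × 5 = 3.535 mm; L = 520 mm.
Weld metal: R_n/Ω = (1/2.0) × 0.6 × 490 × 3.535 × 520 × 10⁻³ = 270.2 kN.
Base metal (shear rupture): R_n/Ω = (1/2.0) × 0.6 × 510 × 22 × 520 × 10⁻³ = 1750 kN.
Governing: weld metal.

R_n/Ω ≈ 270 kN (weld metal governs)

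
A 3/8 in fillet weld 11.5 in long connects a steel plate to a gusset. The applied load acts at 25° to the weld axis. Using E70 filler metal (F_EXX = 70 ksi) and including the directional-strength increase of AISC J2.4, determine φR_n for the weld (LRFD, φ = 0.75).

t_e = 0.707 × 0.375 = 0.2651 in; A_we = 0.2651 × 11.5 = 3.049 in².
Directional factor: 1.0 + 0.5 sin^1.5(25°) = 1.137.
F_nw = 0.6 × 70 × 1.137 = 47.77 ksi.
φR_n = 0.75 × 47.77 × 3.049 = 109.2 kips.

φR_n ≈ 109 kips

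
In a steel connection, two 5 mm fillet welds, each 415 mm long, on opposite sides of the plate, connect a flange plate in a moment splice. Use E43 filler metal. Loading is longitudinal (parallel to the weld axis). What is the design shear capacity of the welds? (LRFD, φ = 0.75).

E43XX → F_EXX = 430 MPa.
Effective throat t_e = 0.707 × 5 = 3.535 mm.
Total length L = 830 mm; A_we = 3.535 × 830 = 2934 mm².
F_nw = 0.6 F_EXX = 0.6 × 430 = 258 MPa.
φR_n = 0.75 × 258 × 2934 × 10⁻³ = 567.7 kN.

φR_n ≈ 568 kN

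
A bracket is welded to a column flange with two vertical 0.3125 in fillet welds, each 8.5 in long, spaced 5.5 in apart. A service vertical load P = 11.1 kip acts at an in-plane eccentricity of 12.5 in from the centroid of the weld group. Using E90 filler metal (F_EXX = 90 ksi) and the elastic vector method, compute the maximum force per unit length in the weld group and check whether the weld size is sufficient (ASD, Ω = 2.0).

f_max ≈ 3.44 kip/in; adequate

Total weld length L_w = 17 in. Treat welds as unit-width lines.
Polar moment about centroid: J = 2[d³/12 + d(b/2)²] = 2[8.5³/12 + 8.5×2.75²] = 230.9 in³.
Direct shear f_v = P/L_w = 11.1 / 17 = 0.6529 kip/in (vertical).
Torsion M = P·e = 11.1 × 12.5 = 138.75 kip·in.
Critical point at (x, y) = (2.75, 4.25) from centroid. f_tx = M·y/J = 2.554 kip/in; f_ty = M·x/J = 1.652 kip/in.
Resultant f_max = √[f_tx² + (f_v + f_ty)²] = √[2.554² + (0.6529 + 1.652)²] = 3.44 kip/in.
Capacity per unit length: r_n/Ω = (1/2.0) × 0.6 × 90 × (0.707 × 0.3125) = 5.965 kip/in.
3.44 ≤ 5.965 → adequate.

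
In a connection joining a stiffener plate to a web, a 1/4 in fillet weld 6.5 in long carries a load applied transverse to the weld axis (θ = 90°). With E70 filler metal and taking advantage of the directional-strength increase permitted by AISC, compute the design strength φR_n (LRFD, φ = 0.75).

φR_n ≈ 54.3 kip

E70XX → F_EXX = 70 ksi.
t_e = 0.707 × 0.25 = 0.1767 in; A_we = 0.1767 × 6.5 = 1.149 in².
Directional factor: 1.0 + 0.5 sin^1.5(90°) = 1.5.
F_nw = 0.6 × 70 × 1.5 = 63 ksi.
φR_n = 0.75 × 63 × 1.149 = 54.28 kip.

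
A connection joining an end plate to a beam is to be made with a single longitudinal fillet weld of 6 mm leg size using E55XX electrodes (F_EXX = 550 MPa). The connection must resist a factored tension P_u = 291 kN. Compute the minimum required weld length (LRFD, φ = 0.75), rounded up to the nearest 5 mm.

L = 280 mm

Throat t_e = 0.707 × 6 = 4.242 mm.
φr_n = 0.75 × 0.6 × 550 × 4.242 × 10⁻³ = 1.05 kN/mm.
L_req = P_u / φr_n = 291 / 1.05 = 277.2 mm total.
Round up → use L = 280 mm.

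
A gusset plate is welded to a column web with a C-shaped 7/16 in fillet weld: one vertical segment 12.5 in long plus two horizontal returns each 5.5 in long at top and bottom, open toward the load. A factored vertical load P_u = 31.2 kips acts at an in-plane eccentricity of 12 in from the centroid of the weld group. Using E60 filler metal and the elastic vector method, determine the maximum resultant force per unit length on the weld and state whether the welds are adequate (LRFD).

f_max ≈ 5.11 kip/in; adequate

E60XX → F_EXX = 60 ksi.
Total weld length L_w = 23.5 in. Treat welds as unit-width lines.
Centroid: x̄ = 2×5.5×2.75 / 23.5 = 1.287 in from the vertical weld.
Polar moment about centroid: J = I_x + I_y = [12.5³/12 + 2×5.5×6.25²] + [12.5×1.287² + 2(5.5³/12 + 5.5×1.463²)] = 664.4 in³.
Direct shear f_v = P/L_w = 31.2 / 23.5 = 1.328 kip/in (vertical).
Torsion M = P·e = 31.2 × 12 = 374.4 kip·in.
Critical point at (x, y) = (4.213, 6.25) from centroid. f_tx = M·y/J = 3.522 kip/in; f_ty = M·x/J = 2.374 kip/in.
Resultant f_max = √[f_tx² + (f_v + f_ty)²] = √[3.522² + (1.328 + 2.374)²] = 5.109 kip/in.
Capacity per unit length: φr_n = 0.75 × 0.6 × 60 × (0.707 × 0.4375) = 8.351 kip/in.
5.109 ≤ 8.351 → adequate.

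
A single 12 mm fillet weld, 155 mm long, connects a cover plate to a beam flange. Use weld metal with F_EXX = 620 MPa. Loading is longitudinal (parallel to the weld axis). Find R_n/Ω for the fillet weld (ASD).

Effective throat t_e = 0.707 × 12 = 8.484 mm.
Total length L = 155 mm; A_we = 8.484 × 155 = 1315 mm².
F_nw = 0.6 F_EXX = 0.6 × 620 = 372 MPa.
R_n = 372 × 1315 × 10⁻³ = 489.2 kN; R_n/Ω = 489.2/2.0 = 244.6 kN.

R_n/Ω ≈ 245 kN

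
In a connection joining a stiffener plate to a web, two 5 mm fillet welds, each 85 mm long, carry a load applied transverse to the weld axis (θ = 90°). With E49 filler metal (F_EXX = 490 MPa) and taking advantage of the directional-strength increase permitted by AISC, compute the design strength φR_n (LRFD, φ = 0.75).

φR_n ≈ 199 kN

t_e = 0.707 × 5 = 3.535 mm; A_we = 3.535 × 170 = 600.9 mm².
Directional factor: 1.0 + 0.5 sin^1.5(90°) = 1.5.
F_nw = 0.6 × 490 × 1.5 = 441 MPa.
φR_n = 0.75 × 441 × 600.9 × 10⁻³ = 198.8 kN.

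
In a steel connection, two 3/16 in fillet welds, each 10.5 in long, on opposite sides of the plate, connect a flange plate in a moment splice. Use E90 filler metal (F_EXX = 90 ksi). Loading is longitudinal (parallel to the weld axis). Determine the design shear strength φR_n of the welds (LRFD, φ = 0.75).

φR_n ≈ 113 kips

Effective throat t_e = 0.707 × 0.1875 = 0.1326 in.
Total length L = 21 in; A_we = 0.1326 × 21 = 2.784 in².
F_nw = 0.6 F_EXX = 0.6 × 90 = 54 ksi.
φR_n = 0.75 × 54 × 2.784 = 112.7 kips.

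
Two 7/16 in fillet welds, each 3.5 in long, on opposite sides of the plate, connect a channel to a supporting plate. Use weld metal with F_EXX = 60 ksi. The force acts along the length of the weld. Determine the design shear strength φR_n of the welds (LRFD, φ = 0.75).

Effective throat t_e = 0.707 × 0.4375 = 0.3093 in.
Total length L = 7 in; A_we = 0.3093 × 7 = 2.165 in².
F_nw = 0.6 F_EXX = 0.6 × 60 = 36 ksi.
φR_n = 0.75 × 36 × 2.165 = 58.46 kip.

φR_n ≈ 58.5 kip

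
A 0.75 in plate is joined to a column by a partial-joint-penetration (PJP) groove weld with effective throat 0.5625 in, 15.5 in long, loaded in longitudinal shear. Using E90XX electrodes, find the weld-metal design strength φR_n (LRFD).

E90XX → F_EXX = 90 ksi.
Effective throat (given) t_e = 0.5625 in.
A_we = 0.5625 × 15.5 = 8.719 in².
F_nw = 0.6 F_EXX = 54 ksi.
φR_n = 0.75 × 54 × 8.719 = 353.1 kips.

φR_n ≈ 353 kips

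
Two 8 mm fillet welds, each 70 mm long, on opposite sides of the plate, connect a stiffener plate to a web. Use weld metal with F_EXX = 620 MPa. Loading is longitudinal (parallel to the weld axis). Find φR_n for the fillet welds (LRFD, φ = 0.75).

φR_n ≈ 221 kN

Effective throat t_e = 0.707 × 8 = 5.656 mm.
Total length L = 140 mm; A_we = 5.656 × 140 = 791.8 mm².
F_nw = 0.6 F_EXX = 0.6 × 620 = 372 MPa.
φR_n = 0.75 × 372 × 791.8 × 10⁻³ = 220.9 kN.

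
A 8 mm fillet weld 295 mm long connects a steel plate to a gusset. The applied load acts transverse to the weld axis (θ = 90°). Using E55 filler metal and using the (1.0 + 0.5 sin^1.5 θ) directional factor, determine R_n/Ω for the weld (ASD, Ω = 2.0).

R_n/Ω ≈ 413 kN

E55XX → F_EXX = 550 MPa.
t_e = 0.707 × 8 = 5.656 mm; A_we = 5.656 × 295 = 1669 mm².
Directional factor: 1.0 + 0.5 sin^1.5(90°) = 1.5.
F_nw = 0.6 × 550 × 1.5 = 495 MPa.
R_n/Ω = (495 × 1669) / 2.0 × 10⁻³ = 413 kN.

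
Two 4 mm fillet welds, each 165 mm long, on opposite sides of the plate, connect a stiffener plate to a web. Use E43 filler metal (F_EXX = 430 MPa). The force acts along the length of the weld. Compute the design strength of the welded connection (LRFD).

φR_n ≈ 181 kN

Effective throat t_e = 0.707 × 4 = 2.828 mm.
Total length L = 330 mm; A_we = 2.828 × 330 = 933.2 mm².
F_nw = 0.6 F_EXX = 0.6 × 430 = 258 MPa.
φR_n = 0.75 × 258 × 933.2 × 10⁻³ = 180.6 kN.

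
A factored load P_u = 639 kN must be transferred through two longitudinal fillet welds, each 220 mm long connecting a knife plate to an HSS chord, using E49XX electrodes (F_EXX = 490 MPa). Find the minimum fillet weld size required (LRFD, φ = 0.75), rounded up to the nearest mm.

w = 10 mm

Total weld length L = 440 mm.
Required throat t_e = P_u / (φ × 0.6 F_EXX × L) = 639 / (0.75 × 0.6 × 490 × 440 × 10⁻³) = 6.586 mm.
Required leg w = t_e / 0.707 = 9.316 mm → use 10 mm.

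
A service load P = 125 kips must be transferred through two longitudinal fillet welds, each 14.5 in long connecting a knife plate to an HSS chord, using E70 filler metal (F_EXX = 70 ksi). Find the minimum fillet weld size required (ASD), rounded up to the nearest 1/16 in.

Total weld length L = 29 in.
Required throat t_e = P × Ω / (0.6 F_EXX × L) = 125 × 2.0 / (0.6 × 70 × 29) = 0.2053 in.
Required leg w = t_e / 0.707 = 0.2903 in → use 5/16 in.

w = 5/16 in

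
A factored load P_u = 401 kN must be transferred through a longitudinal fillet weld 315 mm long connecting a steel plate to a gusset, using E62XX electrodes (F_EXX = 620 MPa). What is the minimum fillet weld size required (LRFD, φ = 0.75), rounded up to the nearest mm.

Total weld length L = 315 mm.
Required throat t_e = P_u / (φ × 0.6 F_EXX × L) = 401 / (0.75 × 0.6 × 620 × 315 × 10⁻³) = 4.563 mm.
Required leg w = t_e / 0.707 = 6.454 mm → use 7 mm.

w = 7 mm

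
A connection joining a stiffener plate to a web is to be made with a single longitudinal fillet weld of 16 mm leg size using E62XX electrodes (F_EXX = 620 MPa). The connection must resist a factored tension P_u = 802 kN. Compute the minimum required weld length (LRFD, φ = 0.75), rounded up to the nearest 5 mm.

Throat t_e = 0.707 × 16 = 11.31 mm.
φr_n = 0.75 × 0.6 × 620 × 11.31 × 10⁻³ = 3.156 kN/mm.
L_req = P_u / φr_n = 802 / 3.156 = 254.1 mm total.
Round up → use L = 255 mm.

L = 255 mm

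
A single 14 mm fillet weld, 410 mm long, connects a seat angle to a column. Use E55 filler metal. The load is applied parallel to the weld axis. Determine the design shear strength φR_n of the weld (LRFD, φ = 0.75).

φR_n ≈ 1000 kN

E55XX → F_EXX = 550 MPa.
Effective throat t_e = 0.707 × 14 = 9.898 mm.
Total length L = 410 mm; A_we = 9.898 × 410 = 4058 mm².
F_nw = 0.6 F_EXX = 0.6 × 550 = 330 MPa.
φR_n = 0.75 × 330 × 4058 × 10⁻³ = 1004 kN.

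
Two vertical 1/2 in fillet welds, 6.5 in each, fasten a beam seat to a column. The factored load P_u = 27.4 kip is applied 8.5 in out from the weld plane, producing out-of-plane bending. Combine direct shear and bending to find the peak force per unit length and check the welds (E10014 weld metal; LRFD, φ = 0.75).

E100XX → F_EXX = 100 ksi.
L_w = 2 × 6.5 = 13 in; section modulus (unit throat) S = 2 × L²/6 = 14.08 in².
Direct shear f_v = P/L_w = 27.4/13 = 2.108 kip/in.
Moment M = P × e = 27.4 × 8.5 = 232.9 kip·in; bending f_b = M/S = 16.54 kip/in.
f_max = √(f_v² + f_b²) = √(2.108² + 16.54²) = 16.67 kip/in.
φr_n = 0.75 × 0.6 × 100 × (0.707 × 0.5) = 15.91 kip/in → NOT adequate.

f_max ≈ 16.7 kip/in; NOT adequate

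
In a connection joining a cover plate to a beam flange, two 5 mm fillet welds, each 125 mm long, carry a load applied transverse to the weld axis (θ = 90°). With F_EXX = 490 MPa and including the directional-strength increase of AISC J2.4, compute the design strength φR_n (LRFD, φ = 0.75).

t_e = 0.707 × 5 = 3.535 mm; A_we = 3.535 × 250 = 883.7 mm².
Directional factor: 1.0 + 0.5 sin^1.5(90°) = 1.5.
F_nw = 0.6 × 490 × 1.5 = 441 MPa.
φR_n = 0.75 × 441 × 883.7 × 10⁻³ = 292.3 kN.

φR_n ≈ 292 kN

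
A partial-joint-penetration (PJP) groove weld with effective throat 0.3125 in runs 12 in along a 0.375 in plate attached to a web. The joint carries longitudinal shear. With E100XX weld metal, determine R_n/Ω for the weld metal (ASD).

E100XX → F_EXX = 100 ksi.
Effective throat (given) t_e = 0.3125 in.
A_we = 0.3125 × 12 = 3.75 in².
F_nw = 0.6 F_EXX = 60 ksi.
R_n/Ω = (60 × 3.75) / 2.0 = 112.5 kip.

R_n/Ω ≈ 112 kip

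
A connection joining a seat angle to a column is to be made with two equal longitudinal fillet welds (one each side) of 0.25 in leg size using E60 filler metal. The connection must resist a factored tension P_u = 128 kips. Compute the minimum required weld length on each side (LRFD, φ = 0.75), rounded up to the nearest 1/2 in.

L = 13.5 in on each side

E60XX → F_EXX = 60 ksi.
Throat t_e = 0.707 × 0.25 = 0.1767 in.
φr_n = 0.75 × 0.6 × 60 × 0.1767 = 4.772 kips/in.
L_req = P_u / φr_n = 128 / 4.772 = 26.82 in total.
Per side: 26.82 / 2 = 13.41 in.
Round up → use L = 13.5 in on each side.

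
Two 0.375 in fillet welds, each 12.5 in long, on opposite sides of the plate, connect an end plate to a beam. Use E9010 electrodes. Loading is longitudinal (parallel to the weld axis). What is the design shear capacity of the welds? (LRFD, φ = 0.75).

E90XX → F_EXX = 90 ksi.
Effective throat t_e = 0.707 × 0.375 = 0.2651 in.
Total length L = 25 in; A_we = 0.2651 × 25 = 6.628 in².
F_nw = 0.6 F_EXX = 0.6 × 90 = 54 ksi.
φR_n = 0.75 × 54 × 6.628 = 268.4 kips.

φR_n ≈ 268 kips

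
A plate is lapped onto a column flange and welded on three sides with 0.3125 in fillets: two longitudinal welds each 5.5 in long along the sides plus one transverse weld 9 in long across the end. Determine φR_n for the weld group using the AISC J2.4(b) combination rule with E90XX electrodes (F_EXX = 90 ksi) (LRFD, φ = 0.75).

φR_n ≈ 204 kips

t_e = 0.707 × 0.3125 = 0.2209 in.
R_nwl = 0.6 × 90 × 0.2209 × 11 = 131.2 kips (longitudinal, 2 welds).
R_nwt = 0.6 × 90 × 0.2209 × 9 = 107.4 kips (transverse, base value).
(i) R_nwl + R_nwt = 238.6 kips; (ii) 0.85 R_nwl + 1.5 R_nwt = 272.6 kips.
R_n = max = 272.6 kips [governs: (ii)]; φR_n = 204.5 kips.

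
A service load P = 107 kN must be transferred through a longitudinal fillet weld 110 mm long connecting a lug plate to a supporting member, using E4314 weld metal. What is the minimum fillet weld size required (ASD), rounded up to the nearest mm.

w = 11 mm

E43XX → F_EXX = 430 MPa.
Total weld length L = 110 mm.
Required throat t_e = P × Ω / (0.6 F_EXX × L) = 107 × 2.0 / (0.6 × 430 × 110 × 10⁻³) = 7.541 mm.
Required leg w = t_e / 0.707 = 10.67 mm → use 11 mm.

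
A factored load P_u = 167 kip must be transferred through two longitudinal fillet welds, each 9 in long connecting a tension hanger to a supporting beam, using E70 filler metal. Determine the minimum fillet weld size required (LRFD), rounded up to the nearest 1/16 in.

E70XX → F_EXX = 70 ksi.
Total weld length L = 18 in.
Required throat t_e = P_u / (φ × 0.6 F_EXX × L) = 167 / (0.75 × 0.6 × 70 × 18) = 0.2945 in.
Required leg w = t_e / 0.707 = 0.4166 in → use 7/16 in.

w = 7/16 in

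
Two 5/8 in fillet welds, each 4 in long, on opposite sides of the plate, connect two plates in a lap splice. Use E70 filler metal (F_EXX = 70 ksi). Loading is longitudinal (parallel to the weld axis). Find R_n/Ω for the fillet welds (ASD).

R_n/Ω ≈ 74.2 kip

Effective throat t_e = 0.707 × 0.625 = 0.4419 in.
Total length L = 8 in; A_we = 0.4419 × 8 = 3.535 in².
F_nw = 0.6 F_EXX = 0.6 × 70 = 42 ksi.
R_n = 42 × 3.535 = 148.5 kip; R_n/Ω = 148.5/2.0 = 74.23 kip.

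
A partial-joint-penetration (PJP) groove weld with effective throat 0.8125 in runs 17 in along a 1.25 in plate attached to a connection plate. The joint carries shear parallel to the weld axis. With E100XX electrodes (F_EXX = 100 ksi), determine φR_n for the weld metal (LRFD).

φR_n ≈ 622 kip

Effective throat (given) t_e = 0.8125 in.
A_we = 0.8125 × 17 = 13.81 in².
F_nw = 0.6 F_EXX = 60 ksi.
φR_n = 0.75 × 60 × 13.81 = 621.6 kip.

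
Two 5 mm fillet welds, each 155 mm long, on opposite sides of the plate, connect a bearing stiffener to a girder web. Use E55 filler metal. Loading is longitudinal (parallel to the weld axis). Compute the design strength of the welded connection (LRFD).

E55XX → F_EXX = 550 MPa.
Effective throat t_e = 0.707 × 5 = 3.535 mm.
Total length L = 310 mm; A_we = 3.535 × 310 = 1096 mm².
F_nw = 0.6 F_EXX = 0.6 × 550 = 330 MPa.
φR_n = 0.75 × 330 × 1096 × 10⁻³ = 271.2 kN.

φR_n ≈ 271 kN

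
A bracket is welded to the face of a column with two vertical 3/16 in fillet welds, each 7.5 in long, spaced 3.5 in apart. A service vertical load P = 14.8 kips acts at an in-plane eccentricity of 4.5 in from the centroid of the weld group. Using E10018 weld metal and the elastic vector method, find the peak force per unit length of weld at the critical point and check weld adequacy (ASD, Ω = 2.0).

f_max ≈ 2.93 kip/in; adequate

E100XX → F_EXX = 100 ksi.
Total weld length L_w = 15 in. Treat welds as unit-width lines.
Polar moment about centroid: J = 2[d³/12 + d(b/2)²] = 2[7.5³/12 + 7.5×1.75²] = 116.2 in³.
Direct shear f_v = P/L_w = 14.8 / 15 = 0.9867 kip/in (vertical).
Torsion M = P·e = 14.8 × 4.5 = 66.6 kip·in.
Critical point at (x, y) = (1.75, 3.75) from centroid. f_tx = M·y/J = 2.148 kip/in; f_ty = M·x/J = 1.003 kip/in.
Resultant f_max = √[f_tx² + (f_v + f_ty)²] = √[2.148² + (0.9867 + 1.003)²] = 2.928 kip/in.
Capacity per unit length: r_n/Ω = (1/2.0) × 0.6 × 100 × (0.707 × 0.1875) = 3.977 kip/in.
2.928 ≤ 3.977 → adequate.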